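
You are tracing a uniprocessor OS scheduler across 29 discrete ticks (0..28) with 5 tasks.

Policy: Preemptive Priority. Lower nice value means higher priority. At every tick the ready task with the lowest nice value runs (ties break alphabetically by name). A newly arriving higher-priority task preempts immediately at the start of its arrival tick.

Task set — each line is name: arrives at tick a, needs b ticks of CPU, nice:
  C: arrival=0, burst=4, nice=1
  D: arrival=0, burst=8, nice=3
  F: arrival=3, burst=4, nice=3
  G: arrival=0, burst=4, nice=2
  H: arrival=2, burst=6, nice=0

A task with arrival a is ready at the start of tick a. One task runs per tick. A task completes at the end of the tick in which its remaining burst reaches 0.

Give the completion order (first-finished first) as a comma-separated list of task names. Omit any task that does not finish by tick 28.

completion order = H, C, G, D, F

t=0: ready={C,D,G} → run C
t=1: ready={C,D,G} → run C
t=2: ready={C,D,G,H} → run H
t=3: ready={C,D,F,G,H} → run H
t=4: ready={C,D,F,G,H} → run H
t=5: ready={C,D,F,G,H} → run H
t=6: ready={C,D,F,G,H} → run H
t=7: ready={C,D,F,G,H} → run H
t=8: ready={C,D,F,G} → run C
t=9: ready={C,D,F,G} → run C
t=10: ready={D,F,G} → run G
t=11: ready={D,F,G} → run G
t=12: ready={D,F,G} → run G
t=13: ready={D,F,G} → run G
t=14: ready={D,F} → run D
t=15: ready={D,F} → run D
t=16: ready={D,F} → run D
t=17: ready={D,F} → run D
t=18: ready={D,F} → run D
t=19: ready={D,F} → run D
t=20: ready={D,F} → run D
t=21: ready={D,F} → run D
t=22: ready={F} → run F
t=23: ready={F} → run F
t=24: ready={F} → run F
t=25: ready={F} → run F
t=26: (idle)
t=27: (idle)
t=28: (idle)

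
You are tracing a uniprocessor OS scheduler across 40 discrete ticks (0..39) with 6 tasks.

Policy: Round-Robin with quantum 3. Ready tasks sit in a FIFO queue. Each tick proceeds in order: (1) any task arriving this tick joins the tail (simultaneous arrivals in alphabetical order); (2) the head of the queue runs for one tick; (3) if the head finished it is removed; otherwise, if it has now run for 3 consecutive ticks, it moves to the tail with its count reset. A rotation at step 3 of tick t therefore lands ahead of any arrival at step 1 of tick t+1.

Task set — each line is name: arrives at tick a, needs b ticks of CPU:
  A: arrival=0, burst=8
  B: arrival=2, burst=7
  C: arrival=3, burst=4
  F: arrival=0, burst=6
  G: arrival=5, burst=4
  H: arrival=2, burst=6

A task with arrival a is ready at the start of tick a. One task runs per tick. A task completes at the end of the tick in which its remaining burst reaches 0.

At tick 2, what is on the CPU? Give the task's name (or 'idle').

running at tick 2 = A

t=0: queue=[A,F] q_used=0 → run A
t=1: queue=[A,F] q_used=1 → run A
t=2: queue=[A,F,B,H] q_used=2 → run A
t=3: queue=[F,B,H,A,C] q_used=0 → run F
t=4: queue=[F,B,H,A,C] q_used=1 → run F
t=5: queue=[F,B,H,A,C,G] q_used=2 → run F
t=6: queue=[B,H,A,C,G,F] q_used=0 → run B
t=7: queue=[B,H,A,C,G,F] q_used=1 → run B
t=8: queue=[B,H,A,C,G,F] q_used=2 → run B
t=9: queue=[H,A,C,G,F,B] q_used=0 → run H
t=10: queue=[H,A,C,G,F,B] q_used=1 → run H
t=11: queue=[H,A,C,G,F,B] q_used=2 → run H
t=12: queue=[A,C,G,F,B,H] q_used=0 → run A
t=13: queue=[A,C,G,F,B,H] q_used=1 → run A
t=14: queue=[A,C,G,F,B,H] q_used=2 → run A
t=15: queue=[C,G,F,B,H,A] q_used=0 → run C
t=16: queue=[C,G,F,B,H,A] q_used=1 → run C
t=17: queue=[C,G,F,B,H,A] q_used=2 → run C
t=18: queue=[G,F,B,H,A,C] q_used=0 → run G
t=19: queue=[G,F,B,H,A,C] q_used=1 → run G
t=20: queue=[G,F,B,H,A,C] q_used=2 → run G
t=21: queue=[F,B,H,A,C,G] q_used=0 → run F
t=22: queue=[F,B,H,A,C,G] q_used=1 → run F
t=23: queue=[F,B,H,A,C,G] q_used=2 → run F
t=24: queue=[B,H,A,C,G] q_used=0 → run B
t=25: queue=[B,H,A,C,G] q_used=1 → run B
t=26: queue=[B,H,A,C,G] q_used=2 → run B
t=27: queue=[H,A,C,G,B] q_used=0 → run H
t=28: queue=[H,A,C,G,B] q_used=1 → run H
t=29: queue=[H,A,C,G,B] q_used=2 → run H
t=30: queue=[A,C,G,B] q_used=0 → run A
t=31: queue=[A,C,G,B] q_used=1 → run A
t=32: queue=[C,G,B] q_used=0 → run C
t=33: queue=[G,B] q_used=0 → run G
t=34: queue=[B] q_used=0 → run B
t=35: (idle)
t=36: (idle)
t=37: (idle)
t=38: (idle)
t=39: (idle)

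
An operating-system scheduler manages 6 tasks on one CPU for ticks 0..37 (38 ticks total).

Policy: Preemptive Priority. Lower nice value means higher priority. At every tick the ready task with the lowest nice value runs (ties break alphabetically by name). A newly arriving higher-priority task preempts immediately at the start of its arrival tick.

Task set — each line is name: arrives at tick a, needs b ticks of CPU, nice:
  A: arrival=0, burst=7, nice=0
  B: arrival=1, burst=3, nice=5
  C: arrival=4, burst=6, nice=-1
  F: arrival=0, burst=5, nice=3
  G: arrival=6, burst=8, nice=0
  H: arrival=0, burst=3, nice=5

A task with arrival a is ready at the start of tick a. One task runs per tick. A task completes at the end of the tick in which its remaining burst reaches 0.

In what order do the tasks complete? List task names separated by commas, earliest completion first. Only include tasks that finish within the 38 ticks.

t=0: ready={A,F,H} → run A
t=1: ready={A,B,F,H} → run A
t=2: ready={A,B,F,H} → run A
t=3: ready={A,B,F,H} → run A
t=4: ready={A,B,C,F,H} → run C
t=5: ready={A,B,C,F,H} → run C
t=6: ready={A,B,C,F,G,H} → run C
t=7: ready={A,B,C,F,G,H} → run C
t=8: ready={A,B,C,F,G,H} → run C
t=9: ready={A,B,C,F,G,H} → run C
t=10: ready={A,B,F,G,H} → run A
t=11: ready={A,B,F,G,H} → run A
t=12: ready={A,B,F,G,H} → run A
t=13: ready={B,F,G,H} → run G
t=14: ready={B,F,G,H} → run G
t=15: ready={B,F,G,H} → run G
t=16: ready={B,F,G,H} → run G
t=17: ready={B,F,G,H} → run G
t=18: ready={B,F,G,H} → run G
t=19: ready={B,F,G,H} → run G
t=20: ready={B,F,G,H} → run G
t=21: ready={B,F,H} → run F
t=22: ready={B,F,H} → run F
t=23: ready={B,F,H} → run F
t=24: ready={B,F,H} → run F
t=25: ready={B,F,H} → run F
t=26: ready={B,H} → run B
t=27: ready={B,H} → run B
t=28: ready={B,H} → run B
t=29: ready={H} → run H
t=30: ready={H} → run H
t=31: ready={H} → run H
t=32: (idle)
t=33: (idle)
t=34: (idle)
t=35: (idle)
t=36: (idle)
t=37: (idle)

completion order = C, A, G, F, B, H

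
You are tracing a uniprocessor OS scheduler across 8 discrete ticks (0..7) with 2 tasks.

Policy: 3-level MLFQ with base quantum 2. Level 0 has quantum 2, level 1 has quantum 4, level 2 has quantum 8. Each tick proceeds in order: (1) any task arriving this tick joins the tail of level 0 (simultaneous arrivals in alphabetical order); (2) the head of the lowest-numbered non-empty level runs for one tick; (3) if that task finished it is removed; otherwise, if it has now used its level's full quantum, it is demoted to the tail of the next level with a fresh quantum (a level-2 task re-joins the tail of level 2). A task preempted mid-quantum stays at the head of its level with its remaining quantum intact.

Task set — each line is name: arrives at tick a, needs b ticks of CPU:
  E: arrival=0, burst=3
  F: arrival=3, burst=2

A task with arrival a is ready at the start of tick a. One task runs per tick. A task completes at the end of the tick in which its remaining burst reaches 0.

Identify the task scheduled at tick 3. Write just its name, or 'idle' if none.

t=0: L0/L1/L2 = E/-/- → run E
t=1: L0/L1/L2 = E/-/- → run E
t=2: L0/L1/L2 = -/E/- → run E
t=3: L0/L1/L2 = F/-/- → run F
t=4: L0/L1/L2 = F/-/- → run F
t=5: (idle)
t=6: (idle)
t=7: (idle)

running at tick 3 = F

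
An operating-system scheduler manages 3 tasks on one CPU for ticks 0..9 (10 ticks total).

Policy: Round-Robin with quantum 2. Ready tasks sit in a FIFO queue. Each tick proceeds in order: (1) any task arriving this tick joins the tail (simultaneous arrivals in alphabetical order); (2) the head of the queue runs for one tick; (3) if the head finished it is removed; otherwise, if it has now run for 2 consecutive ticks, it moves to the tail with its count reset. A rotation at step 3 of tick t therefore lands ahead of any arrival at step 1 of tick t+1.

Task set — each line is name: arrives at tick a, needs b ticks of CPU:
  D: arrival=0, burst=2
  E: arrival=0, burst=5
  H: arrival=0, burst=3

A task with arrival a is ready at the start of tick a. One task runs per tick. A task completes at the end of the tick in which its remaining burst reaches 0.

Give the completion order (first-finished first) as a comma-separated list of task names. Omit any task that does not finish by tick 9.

completion order = D, H, E

t=0: queue=[D,E,H] q_used=0 → run D
t=1: queue=[D,E,H] q_used=1 → run D
t=2: queue=[E,H] q_used=0 → run E
t=3: queue=[E,H] q_used=1 → run E
t=4: queue=[H,E] q_used=0 → run H
t=5: queue=[H,E] q_used=1 → run H
t=6: queue=[E,H] q_used=0 → run E
t=7: queue=[E,H] q_used=1 → run E
t=8: queue=[H,E] q_used=0 → run H
t=9: queue=[E] q_used=0 → run E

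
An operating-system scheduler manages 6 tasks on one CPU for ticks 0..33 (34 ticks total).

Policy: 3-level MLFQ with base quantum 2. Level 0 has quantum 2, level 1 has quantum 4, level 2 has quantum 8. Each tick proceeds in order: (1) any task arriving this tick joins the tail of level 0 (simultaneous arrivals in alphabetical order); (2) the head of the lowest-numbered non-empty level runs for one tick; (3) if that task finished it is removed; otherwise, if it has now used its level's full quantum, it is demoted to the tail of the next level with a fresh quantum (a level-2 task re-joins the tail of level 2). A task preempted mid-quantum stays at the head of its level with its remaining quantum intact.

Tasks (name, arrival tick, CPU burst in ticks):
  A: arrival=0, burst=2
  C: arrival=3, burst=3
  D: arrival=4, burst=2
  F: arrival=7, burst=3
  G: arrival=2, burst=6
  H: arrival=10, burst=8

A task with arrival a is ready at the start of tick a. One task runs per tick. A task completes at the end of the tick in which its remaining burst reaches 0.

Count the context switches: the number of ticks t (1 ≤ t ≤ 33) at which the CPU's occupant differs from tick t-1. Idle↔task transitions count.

context switches = 10

t=0: L0/L1/L2 = A/-/- → run A
t=1: L0/L1/L2 = A/-/- → run A
t=2: L0/L1/L2 = G/-/- → run G
t=3: L0/L1/L2 = GC/-/- → run G
t=4: L0/L1/L2 = CD/G/- → run C
t=5: L0/L1/L2 = CD/G/- → run C
t=6: L0/L1/L2 = D/GC/- → run D
t=7: L0/L1/L2 = DF/GC/- → run D
t=8: L0/L1/L2 = F/GC/- → run F
t=9: L0/L1/L2 = F/GC/- → run F
t=10: L0/L1/L2 = H/GCF/- → run H
t=11: L0/L1/L2 = H/GCF/- → run H
t=12: L0/L1/L2 = -/GCFH/- → run G
t=13: L0/L1/L2 = -/GCFH/- → run G
t=14: L0/L1/L2 = -/GCFH/- → run G
t=15: L0/L1/L2 = -/GCFH/- → run G
t=16: L0/L1/L2 = -/CFH/- → run C
t=17: L0/L1/L2 = -/FH/- → run F
t=18: L0/L1/L2 = -/H/- → run H
t=19: L0/L1/L2 = -/H/- → run H
t=20: L0/L1/L2 = -/H/- → run H
t=21: L0/L1/L2 = -/H/- → run H
t=22: L0/L1/L2 = -/-/H → run H
t=23: L0/L1/L2 = -/-/H → run H
t=24: (idle)
t=25: (idle)
t=26: (idle)
t=27: (idle)
t=28: (idle)
t=29: (idle)
t=30: (idle)
t=31: (idle)
t=32: (idle)
t=33: (idle)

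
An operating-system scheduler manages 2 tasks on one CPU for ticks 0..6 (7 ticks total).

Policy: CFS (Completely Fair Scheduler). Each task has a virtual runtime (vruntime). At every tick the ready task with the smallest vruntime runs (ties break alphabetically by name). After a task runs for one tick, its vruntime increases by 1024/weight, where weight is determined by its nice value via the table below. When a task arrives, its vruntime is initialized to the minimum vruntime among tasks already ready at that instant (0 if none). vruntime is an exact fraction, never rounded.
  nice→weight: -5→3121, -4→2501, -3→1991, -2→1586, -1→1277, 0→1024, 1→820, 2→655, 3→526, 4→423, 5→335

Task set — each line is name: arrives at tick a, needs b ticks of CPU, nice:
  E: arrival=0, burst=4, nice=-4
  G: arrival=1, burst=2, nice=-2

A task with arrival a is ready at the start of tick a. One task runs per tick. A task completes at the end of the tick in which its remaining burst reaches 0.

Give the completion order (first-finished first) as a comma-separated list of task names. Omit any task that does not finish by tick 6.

completion order = G, E

t=0: vr[E=0] → run E
t=1: vr[E=1024/2501 G=1024/2501] → run E
t=2: vr[E=2048/2501 G=1024/2501] → run G
t=3: vr[E=2048/2501 G=34304/32513] → run E
t=4: vr[E=3072/2501 G=34304/32513] → run G
t=5: vr[E=3072/2501] → run E
t=6: (idle)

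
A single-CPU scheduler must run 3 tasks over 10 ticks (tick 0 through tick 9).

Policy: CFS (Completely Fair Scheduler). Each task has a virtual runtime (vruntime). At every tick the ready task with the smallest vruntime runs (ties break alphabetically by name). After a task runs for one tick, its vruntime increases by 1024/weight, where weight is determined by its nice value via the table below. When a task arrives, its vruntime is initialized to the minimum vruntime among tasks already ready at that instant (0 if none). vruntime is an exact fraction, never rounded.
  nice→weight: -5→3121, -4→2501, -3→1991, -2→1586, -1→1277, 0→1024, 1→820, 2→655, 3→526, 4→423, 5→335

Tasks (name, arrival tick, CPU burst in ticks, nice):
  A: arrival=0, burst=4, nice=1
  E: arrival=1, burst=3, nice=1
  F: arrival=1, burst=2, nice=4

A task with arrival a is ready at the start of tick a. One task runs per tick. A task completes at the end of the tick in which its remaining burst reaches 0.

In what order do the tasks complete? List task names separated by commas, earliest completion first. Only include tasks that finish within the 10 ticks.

t=0: vr[A=0] → run A
t=1: vr[A=256/205 E=256/205 F=256/205] → run A
t=2: vr[A=512/205 E=256/205 F=256/205] → run E
t=3: vr[A=512/205 E=512/205 F=256/205] → run F
t=4: vr[A=512/205 E=512/205 F=318208/86715] → run A
t=5: vr[A=768/205 E=512/205 F=318208/86715] → run E
t=6: vr[A=768/205 E=768/205 F=318208/86715] → run F
t=7: vr[A=768/205 E=768/205] → run A
t=8: vr[E=768/205] → run E
t=9: (idle)

completion order = F, A, E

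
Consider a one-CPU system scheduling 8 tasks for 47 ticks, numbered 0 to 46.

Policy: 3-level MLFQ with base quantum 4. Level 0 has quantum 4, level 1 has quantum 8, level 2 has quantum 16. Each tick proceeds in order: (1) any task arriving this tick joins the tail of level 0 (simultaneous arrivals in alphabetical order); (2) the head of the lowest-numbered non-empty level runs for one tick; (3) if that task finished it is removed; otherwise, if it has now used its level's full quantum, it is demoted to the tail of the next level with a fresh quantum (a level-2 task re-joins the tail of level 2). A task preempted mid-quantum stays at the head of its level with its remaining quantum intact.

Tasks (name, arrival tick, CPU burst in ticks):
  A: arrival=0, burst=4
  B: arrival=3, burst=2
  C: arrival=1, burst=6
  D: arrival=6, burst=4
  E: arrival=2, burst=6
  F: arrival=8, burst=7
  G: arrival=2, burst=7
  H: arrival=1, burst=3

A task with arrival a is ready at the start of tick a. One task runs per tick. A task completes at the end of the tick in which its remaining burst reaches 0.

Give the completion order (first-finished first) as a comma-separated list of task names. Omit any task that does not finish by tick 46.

t=0: L0/L1/L2 = A/-/- → run A
t=1: L0/L1/L2 = ACH/-/- → run A
t=2: L0/L1/L2 = ACHEG/-/- → run A
t=3: L0/L1/L2 = ACHEGB/-/- → run A
t=4: L0/L1/L2 = CHEGB/-/- → run C
t=5: L0/L1/L2 = CHEGB/-/- → run C
t=6: L0/L1/L2 = CHEGBD/-/- → run C
t=7: L0/L1/L2 = CHEGBD/-/- → run C
t=8: L0/L1/L2 = HEGBDF/C/- → run H
t=9: L0/L1/L2 = HEGBDF/C/- → run H
t=10: L0/L1/L2 = HEGBDF/C/- → run H
t=11: L0/L1/L2 = EGBDF/C/- → run E
t=12: L0/L1/L2 = EGBDF/C/- → run E
t=13: L0/L1/L2 = EGBDF/C/- → run E
t=14: L0/L1/L2 = EGBDF/C/- → run E
t=15: L0/L1/L2 = GBDF/CE/- → run G
t=16: L0/L1/L2 = GBDF/CE/- → run G
t=17: L0/L1/L2 = GBDF/CE/- → run G
t=18: L0/L1/L2 = GBDF/CE/- → run G
t=19: L0/L1/L2 = BDF/CEG/- → run B
t=20: L0/L1/L2 = BDF/CEG/- → run B
t=21: L0/L1/L2 = DF/CEG/- → run D
t=22: L0/L1/L2 = DF/CEG/- → run D
t=23: L0/L1/L2 = DF/CEG/- → run D
t=24: L0/L1/L2 = DF/CEG/- → run D
t=25: L0/L1/L2 = F/CEG/- → run F
t=26: L0/L1/L2 = F/CEG/- → run F
t=27: L0/L1/L2 = F/CEG/- → run F
t=28: L0/L1/L2 = F/CEG/- → run F
t=29: L0/L1/L2 = -/CEGF/- → run C
t=30: L0/L1/L2 = -/CEGF/- → run C
t=31: L0/L1/L2 = -/EGF/- → run E
t=32: L0/L1/L2 = -/EGF/- → run E
t=33: L0/L1/L2 = -/GF/- → run G
t=34: L0/L1/L2 = -/GF/- → run G
t=35: L0/L1/L2 = -/GF/- → run G
t=36: L0/L1/L2 = -/F/- → run F
t=37: L0/L1/L2 = -/F/- → run F
t=38: L0/L1/L2 = -/F/- → run F
t=39: (idle)
t=40: (idle)
t=41: (idle)
t=42: (idle)
t=43: (idle)
t=44: (idle)
t=45: (idle)
t=46: (idle)

completion order = A, H, B, D, C, E, G, F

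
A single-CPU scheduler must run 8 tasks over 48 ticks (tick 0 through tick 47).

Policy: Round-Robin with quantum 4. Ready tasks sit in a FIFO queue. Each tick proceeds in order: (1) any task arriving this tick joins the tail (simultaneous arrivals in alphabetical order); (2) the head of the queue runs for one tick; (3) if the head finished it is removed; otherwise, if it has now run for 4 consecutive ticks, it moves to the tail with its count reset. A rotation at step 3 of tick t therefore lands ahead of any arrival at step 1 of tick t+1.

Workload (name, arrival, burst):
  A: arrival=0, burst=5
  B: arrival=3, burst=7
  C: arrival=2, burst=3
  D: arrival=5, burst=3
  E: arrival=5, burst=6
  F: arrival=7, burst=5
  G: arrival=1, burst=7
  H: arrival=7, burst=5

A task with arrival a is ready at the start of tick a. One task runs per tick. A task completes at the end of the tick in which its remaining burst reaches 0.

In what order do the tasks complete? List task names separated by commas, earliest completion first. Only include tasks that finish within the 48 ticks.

completion order = C, A, D, G, B, E, F, H

t=0: queue=[A] q_used=0 → run A
t=1: queue=[A,G] q_used=1 → run A
t=2: queue=[A,G,C] q_used=2 → run A
t=3: queue=[A,G,C,B] q_used=3 → run A
t=4: queue=[G,C,B,A] q_used=0 → run G
t=5: queue=[G,C,B,A,D,E] q_used=1 → run G
t=6: queue=[G,C,B,A,D,E] q_used=2 → run G
t=7: queue=[G,C,B,A,D,E,F,H] q_used=3 → run G
t=8: queue=[C,B,A,D,E,F,H,G] q_used=0 → run C
t=9: queue=[C,B,A,D,E,F,H,G] q_used=1 → run C
t=10: queue=[C,B,A,D,E,F,H,G] q_used=2 → run C
t=11: queue=[B,A,D,E,F,H,G] q_used=0 → run B
t=12: queue=[B,A,D,E,F,H,G] q_used=1 → run B
t=13: queue=[B,A,D,E,F,H,G] q_used=2 → run B
t=14: queue=[B,A,D,E,F,H,G] q_used=3 → run B
t=15: queue=[A,D,E,F,H,G,B] q_used=0 → run A
t=16: queue=[D,E,F,H,G,B] q_used=0 → run D
t=17: queue=[D,E,F,H,G,B] q_used=1 → run D
t=18: queue=[D,E,F,H,G,B] q_used=2 → run D
t=19: queue=[E,F,H,G,B] q_used=0 → run E
t=20: queue=[E,F,H,G,B] q_used=1 → run E
t=21: queue=[E,F,H,G,B] q_used=2 → run E
t=22: queue=[E,F,H,G,B] q_used=3 → run E
t=23: queue=[F,H,G,B,E] q_used=0 → run F
t=24: queue=[F,H,G,B,E] q_used=1 → run F
t=25: queue=[F,H,G,B,E] q_used=2 → run F
t=26: queue=[F,H,G,B,E] q_used=3 → run F
t=27: queue=[H,G,B,E,F] q_used=0 → run H
t=28: queue=[H,G,B,E,F] q_used=1 → run H
t=29: queue=[H,G,B,E,F] q_used=2 → run H
t=30: queue=[H,G,B,E,F] q_used=3 → run H
t=31: queue=[G,B,E,F,H] q_used=0 → run G
t=32: queue=[G,B,E,F,H] q_used=1 → run G
t=33: queue=[G,B,E,F,H] q_used=2 → run G
t=34: queue=[B,E,F,H] q_used=0 → run B
t=35: queue=[B,E,F,H] q_used=1 → run B
t=36: queue=[B,E,F,H] q_used=2 → run B
t=37: queue=[E,F,H] q_used=0 → run E
t=38: queue=[E,F,H] q_used=1 → run E
t=39: queue=[F,H] q_used=0 → run F
t=40: queue=[H] q_used=0 → run H
t=41: (idle)
t=42: (idle)
t=43: (idle)
t=44: (idle)
t=45: (idle)
t=46: (idle)
t=47: (idle)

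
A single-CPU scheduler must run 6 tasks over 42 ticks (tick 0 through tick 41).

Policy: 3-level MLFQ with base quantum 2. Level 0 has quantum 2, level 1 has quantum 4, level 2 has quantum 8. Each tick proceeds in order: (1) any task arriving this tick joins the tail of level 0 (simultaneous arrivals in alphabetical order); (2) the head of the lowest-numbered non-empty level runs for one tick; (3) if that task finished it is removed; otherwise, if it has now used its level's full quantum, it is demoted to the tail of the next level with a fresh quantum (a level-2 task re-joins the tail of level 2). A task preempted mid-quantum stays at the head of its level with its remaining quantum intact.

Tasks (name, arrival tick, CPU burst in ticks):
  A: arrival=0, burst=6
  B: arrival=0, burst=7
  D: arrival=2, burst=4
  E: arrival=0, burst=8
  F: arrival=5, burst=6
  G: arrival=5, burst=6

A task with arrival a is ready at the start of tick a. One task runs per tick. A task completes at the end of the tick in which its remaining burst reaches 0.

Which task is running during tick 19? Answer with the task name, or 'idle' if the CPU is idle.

running at tick 19 = B

t=0: L0/L1/L2 = ABE/-/- → run A
t=1: L0/L1/L2 = ABE/-/- → run A
t=2: L0/L1/L2 = BED/A/- → run B
t=3: L0/L1/L2 = BED/A/- → run B
t=4: L0/L1/L2 = ED/AB/- → run E
t=5: L0/L1/L2 = EDFG/AB/- → run E
t=6: L0/L1/L2 = DFG/ABE/- → run D
t=7: L0/L1/L2 = DFG/ABE/- → run D
t=8: L0/L1/L2 = FG/ABED/- → run F
t=9: L0/L1/L2 = FG/ABED/- → run F
t=10: L0/L1/L2 = G/ABEDF/- → run G
t=11: L0/L1/L2 = G/ABEDF/- → run G
t=12: L0/L1/L2 = -/ABEDFG/- → run A
t=13: L0/L1/L2 = -/ABEDFG/- → run A
t=14: L0/L1/L2 = -/ABEDFG/- → run A
t=15: L0/L1/L2 = -/ABEDFG/- → run A
t=16: L0/L1/L2 = -/BEDFG/- → run B
t=17: L0/L1/L2 = -/BEDFG/- → run B
t=18: L0/L1/L2 = -/BEDFG/- → run B
t=19: L0/L1/L2 = -/BEDFG/- → run B
t=20: L0/L1/L2 = -/EDFG/B → run E
t=21: L0/L1/L2 = -/EDFG/B → run E
t=22: L0/L1/L2 = -/EDFG/B → run E
t=23: L0/L1/L2 = -/EDFG/B → run E
t=24: L0/L1/L2 = -/DFG/BE → run D
t=25: L0/L1/L2 = -/DFG/BE → run D
t=26: L0/L1/L2 = -/FG/BE → run F
t=27: L0/L1/L2 = -/FG/BE → run F
t=28: L0/L1/L2 = -/FG/BE → run F
t=29: L0/L1/L2 = -/FG/BE → run F
t=30: L0/L1/L2 = -/G/BE → run G
t=31: L0/L1/L2 = -/G/BE → run G
t=32: L0/L1/L2 = -/G/BE → run G
t=33: L0/L1/L2 = -/G/BE → run G
t=34: L0/L1/L2 = -/-/BE → run B
t=35: L0/L1/L2 = -/-/E → run E
t=36: L0/L1/L2 = -/-/E → run E
t=37: (idle)
t=38: (idle)
t=39: (idle)
t=40: (idle)
t=41: (idle)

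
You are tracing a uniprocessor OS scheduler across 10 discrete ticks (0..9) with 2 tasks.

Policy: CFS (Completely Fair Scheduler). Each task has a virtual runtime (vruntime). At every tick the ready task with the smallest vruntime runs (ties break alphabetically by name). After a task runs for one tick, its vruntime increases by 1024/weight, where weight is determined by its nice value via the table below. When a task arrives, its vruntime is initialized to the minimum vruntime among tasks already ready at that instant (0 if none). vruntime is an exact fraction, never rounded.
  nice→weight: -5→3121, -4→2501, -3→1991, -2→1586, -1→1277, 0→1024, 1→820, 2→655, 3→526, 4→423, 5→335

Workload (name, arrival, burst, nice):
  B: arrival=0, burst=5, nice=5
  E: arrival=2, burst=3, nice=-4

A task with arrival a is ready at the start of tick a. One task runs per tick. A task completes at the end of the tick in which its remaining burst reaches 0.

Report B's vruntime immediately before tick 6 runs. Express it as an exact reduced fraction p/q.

vruntime(B, start of tick 6) = 3072/335

t=0: vr[B=0] → run B
t=1: vr[B=1024/335] → run B
t=2: vr[B=2048/335 E=2048/335] → run B
t=3: vr[B=3072/335 E=2048/335] → run E
t=4: vr[B=3072/335 E=5465088/837835] → run E
t=5: vr[B=3072/335 E=5808128/837835] → run E
t=6: vr[B=3072/335] → run B
t=7: vr[B=4096/335] → run B
t=8: (idle)
t=9: (idle)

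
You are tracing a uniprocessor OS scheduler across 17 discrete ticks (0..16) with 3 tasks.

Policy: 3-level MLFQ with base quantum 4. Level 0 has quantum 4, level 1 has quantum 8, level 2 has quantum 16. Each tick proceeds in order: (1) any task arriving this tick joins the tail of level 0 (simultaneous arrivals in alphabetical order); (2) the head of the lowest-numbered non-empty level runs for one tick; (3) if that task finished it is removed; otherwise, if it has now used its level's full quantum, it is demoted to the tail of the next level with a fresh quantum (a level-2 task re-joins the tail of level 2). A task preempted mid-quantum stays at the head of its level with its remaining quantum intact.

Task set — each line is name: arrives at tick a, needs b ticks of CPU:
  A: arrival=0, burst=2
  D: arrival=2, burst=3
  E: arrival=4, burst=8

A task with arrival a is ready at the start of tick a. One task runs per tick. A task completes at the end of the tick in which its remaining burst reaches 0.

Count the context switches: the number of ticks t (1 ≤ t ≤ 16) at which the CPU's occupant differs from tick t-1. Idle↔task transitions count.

context switches = 3

t=0: L0/L1/L2 = A/-/- → run A
t=1: L0/L1/L2 = A/-/- → run A
t=2: L0/L1/L2 = D/-/- → run D
t=3: L0/L1/L2 = D/-/- → run D
t=4: L0/L1/L2 = DE/-/- → run D
t=5: L0/L1/L2 = E/-/- → run E
t=6: L0/L1/L2 = E/-/- → run E
t=7: L0/L1/L2 = E/-/- → run E
t=8: L0/L1/L2 = E/-/- → run E
t=9: L0/L1/L2 = -/E/- → run E
t=10: L0/L1/L2 = -/E/- → run E
t=11: L0/L1/L2 = -/E/- → run E
t=12: L0/L1/L2 = -/E/- → run E
t=13: (idle)
t=14: (idle)
t=15: (idle)
t=16: (idle)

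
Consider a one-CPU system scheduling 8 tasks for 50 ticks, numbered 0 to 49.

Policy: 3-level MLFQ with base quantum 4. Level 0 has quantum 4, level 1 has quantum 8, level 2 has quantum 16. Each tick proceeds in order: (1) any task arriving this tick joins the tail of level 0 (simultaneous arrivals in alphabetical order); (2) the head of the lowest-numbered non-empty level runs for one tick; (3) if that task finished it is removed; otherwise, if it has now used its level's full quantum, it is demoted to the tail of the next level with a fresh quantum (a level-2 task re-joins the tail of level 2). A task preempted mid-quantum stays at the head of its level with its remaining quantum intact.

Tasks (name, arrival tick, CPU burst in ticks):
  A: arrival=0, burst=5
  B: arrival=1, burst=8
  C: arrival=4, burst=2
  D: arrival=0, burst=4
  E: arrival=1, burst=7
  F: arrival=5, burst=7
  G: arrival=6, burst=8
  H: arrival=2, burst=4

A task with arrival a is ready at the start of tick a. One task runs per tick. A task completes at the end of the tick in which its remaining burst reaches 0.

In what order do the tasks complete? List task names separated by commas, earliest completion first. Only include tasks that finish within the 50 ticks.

completion order = D, H, C, A, B, E, F, G

t=0: L0/L1/L2 = AD/-/- → run A
t=1: L0/L1/L2 = ADBE/-/- → run A
t=2: L0/L1/L2 = ADBEH/-/- → run A
t=3: L0/L1/L2 = ADBEH/-/- → run A
t=4: L0/L1/L2 = DBEHC/A/- → run D
t=5: L0/L1/L2 = DBEHCF/A/- → run D
t=6: L0/L1/L2 = DBEHCFG/A/- → run D
t=7: L0/L1/L2 = DBEHCFG/A/- → run D
t=8: L0/L1/L2 = BEHCFG/A/- → run B
t=9: L0/L1/L2 = BEHCFG/A/- → run B
t=10: L0/L1/L2 = BEHCFG/A/- → run B
t=11: L0/L1/L2 = BEHCFG/A/- → run B
t=12: L0/L1/L2 = EHCFG/AB/- → run E
t=13: L0/L1/L2 = EHCFG/AB/- → run E
t=14: L0/L1/L2 = EHCFG/AB/- → run E
t=15: L0/L1/L2 = EHCFG/AB/- → run E
t=16: L0/L1/L2 = HCFG/ABE/- → run H
t=17: L0/L1/L2 = HCFG/ABE/- → run H
t=18: L0/L1/L2 = HCFG/ABE/- → run H
t=19: L0/L1/L2 = HCFG/ABE/- → run H
t=20: L0/L1/L2 = CFG/ABE/- → run C
t=21: L0/L1/L2 = CFG/ABE/- → run C
t=22: L0/L1/L2 = FG/ABE/- → run F
t=23: L0/L1/L2 = FG/ABE/- → run F
t=24: L0/L1/L2 = FG/ABE/- → run F
t=25: L0/L1/L2 = FG/ABE/- → run F
t=26: L0/L1/L2 = G/ABEF/- → run G
t=27: L0/L1/L2 = G/ABEF/- → run G
t=28: L0/L1/L2 = G/ABEF/- → run G
t=29: L0/L1/L2 = G/ABEF/- → run G
t=30: L0/L1/L2 = -/ABEFG/- → run A
t=31: L0/L1/L2 = -/BEFG/- → run B
t=32: L0/L1/L2 = -/BEFG/- → run B
t=33: L0/L1/L2 = -/BEFG/- → run B
t=34: L0/L1/L2 = -/BEFG/- → run B
t=35: L0/L1/L2 = -/EFG/- → run E
t=36: L0/L1/L2 = -/EFG/- → run E
t=37: L0/L1/L2 = -/EFG/- → run E
t=38: L0/L1/L2 = -/FG/- → run F
t=39: L0/L1/L2 = -/FG/- → run F
t=40: L0/L1/L2 = -/FG/- → run F
t=41: L0/L1/L2 = -/G/- → run G
t=42: L0/L1/L2 = -/G/- → run G
t=43: L0/L1/L2 = -/G/- → run G
t=44: L0/L1/L2 = -/G/- → run G
t=45: (idle)
t=46: (idle)
t=47: (idle)
t=48: (idle)
t=49: (idle)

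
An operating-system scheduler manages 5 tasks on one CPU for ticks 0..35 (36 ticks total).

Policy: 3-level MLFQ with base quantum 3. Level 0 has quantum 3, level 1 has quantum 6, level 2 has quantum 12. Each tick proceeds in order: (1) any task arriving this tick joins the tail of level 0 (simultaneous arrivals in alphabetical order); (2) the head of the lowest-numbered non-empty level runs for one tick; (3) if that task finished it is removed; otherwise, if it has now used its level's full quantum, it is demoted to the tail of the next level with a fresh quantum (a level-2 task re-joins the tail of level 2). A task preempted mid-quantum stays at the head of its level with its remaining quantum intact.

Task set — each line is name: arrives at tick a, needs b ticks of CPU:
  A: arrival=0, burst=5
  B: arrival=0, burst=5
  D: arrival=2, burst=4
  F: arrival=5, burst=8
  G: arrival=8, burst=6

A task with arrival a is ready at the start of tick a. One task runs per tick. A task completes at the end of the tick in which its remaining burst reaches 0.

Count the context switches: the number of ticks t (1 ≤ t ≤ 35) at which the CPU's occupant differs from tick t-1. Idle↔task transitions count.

context switches = 10

t=0: L0/L1/L2 = AB/-/- → run A
t=1: L0/L1/L2 = AB/-/- → run A
t=2: L0/L1/L2 = ABD/-/- → run A
t=3: L0/L1/L2 = BD/A/- → run B
t=4: L0/L1/L2 = BD/A/- → run B
t=5: L0/L1/L2 = BDF/A/- → run B
t=6: L0/L1/L2 = DF/AB/- → run D
t=7: L0/L1/L2 = DF/AB/- → run D
t=8: L0/L1/L2 = DFG/AB/- → run D
t=9: L0/L1/L2 = FG/ABD/- → run F
t=10: L0/L1/L2 = FG/ABD/- → run F
t=11: L0/L1/L2 = FG/ABD/- → run F
t=12: L0/L1/L2 = G/ABDF/- → run G
t=13: L0/L1/L2 = G/ABDF/- → run G
t=14: L0/L1/L2 = G/ABDF/- → run G
t=15: L0/L1/L2 = -/ABDFG/- → run A
t=16: L0/L1/L2 = -/ABDFG/- → run A
t=17: L0/L1/L2 = -/BDFG/- → run B
t=18: L0/L1/L2 = -/BDFG/- → run B
t=19: L0/L1/L2 = -/DFG/- → run D
t=20: L0/L1/L2 = -/FG/- → run F
t=21: L0/L1/L2 = -/FG/- → run F
t=22: L0/L1/L2 = -/FG/- → run F
t=23: L0/L1/L2 = -/FG/- → run F
t=24: L0/L1/L2 = -/FG/- → run F
t=25: L0/L1/L2 = -/G/- → run G
t=26: L0/L1/L2 = -/G/- → run G
t=27: L0/L1/L2 = -/G/- → run G
t=28: (idle)
t=29: (idle)
t=30: (idle)
t=31: (idle)
t=32: (idle)
t=33: (idle)
t=34: (idle)
t=35: (idle)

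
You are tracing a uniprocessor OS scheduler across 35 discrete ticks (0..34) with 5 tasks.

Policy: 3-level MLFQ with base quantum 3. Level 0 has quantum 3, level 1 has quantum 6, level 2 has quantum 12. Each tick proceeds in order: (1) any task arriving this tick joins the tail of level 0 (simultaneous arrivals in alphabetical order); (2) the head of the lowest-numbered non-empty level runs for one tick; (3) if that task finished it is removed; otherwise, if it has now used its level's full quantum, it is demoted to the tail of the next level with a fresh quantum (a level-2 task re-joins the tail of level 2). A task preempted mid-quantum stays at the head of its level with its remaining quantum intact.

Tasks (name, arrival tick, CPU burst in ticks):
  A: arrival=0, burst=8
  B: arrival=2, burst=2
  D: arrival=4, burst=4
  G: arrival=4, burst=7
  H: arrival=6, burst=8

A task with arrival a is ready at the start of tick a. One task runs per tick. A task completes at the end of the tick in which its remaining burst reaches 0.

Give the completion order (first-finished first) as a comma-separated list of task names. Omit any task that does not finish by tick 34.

completion order = B, A, D, G, H

t=0: L0/L1/L2 = A/-/- → run A
t=1: L0/L1/L2 = A/-/- → run A
t=2: L0/L1/L2 = AB/-/- → run A
t=3: L0/L1/L2 = B/A/- → run B
t=4: L0/L1/L2 = BDG/A/- → run B
t=5: L0/L1/L2 = DG/A/- → run D
t=6: L0/L1/L2 = DGH/A/- → run D
t=7: L0/L1/L2 = DGH/A/- → run D
t=8: L0/L1/L2 = GH/AD/- → run G
t=9: L0/L1/L2 = GH/AD/- → run G
t=10: L0/L1/L2 = GH/AD/- → run G
t=11: L0/L1/L2 = H/ADG/- → run H
t=12: L0/L1/L2 = H/ADG/- → run H
t=13: L0/L1/L2 = H/ADG/- → run H
t=14: L0/L1/L2 = -/ADGH/- → run A
t=15: L0/L1/L2 = -/ADGH/- → run A
t=16: L0/L1/L2 = -/ADGH/- → run A
t=17: L0/L1/L2 = -/ADGH/- → run A
t=18: L0/L1/L2 = -/ADGH/- → run A
t=19: L0/L1/L2 = -/DGH/- → run D
t=20: L0/L1/L2 = -/GH/- → run G
t=21: L0/L1/L2 = -/GH/- → run G
t=22: L0/L1/L2 = -/GH/- → run G
t=23: L0/L1/L2 = -/GH/- → run G
t=24: L0/L1/L2 = -/H/- → run H
t=25: L0/L1/L2 = -/H/- → run H
t=26: L0/L1/L2 = -/H/- → run H
t=27: L0/L1/L2 = -/H/- → run H
t=28: L0/L1/L2 = -/H/- → run H
t=29: (idle)
t=30: (idle)
t=31: (idle)
t=32: (idle)
t=33: (idle)
t=34: (idle)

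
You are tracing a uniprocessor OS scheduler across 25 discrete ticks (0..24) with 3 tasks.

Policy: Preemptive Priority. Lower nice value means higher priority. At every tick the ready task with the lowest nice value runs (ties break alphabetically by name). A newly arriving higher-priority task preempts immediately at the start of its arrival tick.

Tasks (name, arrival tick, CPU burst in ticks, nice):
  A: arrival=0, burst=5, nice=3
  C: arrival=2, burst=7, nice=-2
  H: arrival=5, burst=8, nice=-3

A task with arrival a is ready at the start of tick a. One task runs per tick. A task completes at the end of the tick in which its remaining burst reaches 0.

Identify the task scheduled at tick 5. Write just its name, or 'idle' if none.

t=0: ready={A} → run A
t=1: ready={A} → run A
t=2: ready={A,C} → run C
t=3: ready={A,C} → run C
t=4: ready={A,C} → run C
t=5: ready={A,C,H} → run H
t=6: ready={A,C,H} → run H
t=7: ready={A,C,H} → run H
t=8: ready={A,C,H} → run H
t=9: ready={A,C,H} → run H
t=10: ready={A,C,H} → run H
t=11: ready={A,C,H} → run H
t=12: ready={A,C,H} → run H
t=13: ready={A,C} → run C
t=14: ready={A,C} → run C
t=15: ready={A,C} → run C
t=16: ready={A,C} → run C
t=17: ready={A} → run A
t=18: ready={A} → run A
t=19: ready={A} → run A
t=20: (idle)
t=21: (idle)
t=22: (idle)
t=23: (idle)
t=24: (idle)

running at tick 5 = H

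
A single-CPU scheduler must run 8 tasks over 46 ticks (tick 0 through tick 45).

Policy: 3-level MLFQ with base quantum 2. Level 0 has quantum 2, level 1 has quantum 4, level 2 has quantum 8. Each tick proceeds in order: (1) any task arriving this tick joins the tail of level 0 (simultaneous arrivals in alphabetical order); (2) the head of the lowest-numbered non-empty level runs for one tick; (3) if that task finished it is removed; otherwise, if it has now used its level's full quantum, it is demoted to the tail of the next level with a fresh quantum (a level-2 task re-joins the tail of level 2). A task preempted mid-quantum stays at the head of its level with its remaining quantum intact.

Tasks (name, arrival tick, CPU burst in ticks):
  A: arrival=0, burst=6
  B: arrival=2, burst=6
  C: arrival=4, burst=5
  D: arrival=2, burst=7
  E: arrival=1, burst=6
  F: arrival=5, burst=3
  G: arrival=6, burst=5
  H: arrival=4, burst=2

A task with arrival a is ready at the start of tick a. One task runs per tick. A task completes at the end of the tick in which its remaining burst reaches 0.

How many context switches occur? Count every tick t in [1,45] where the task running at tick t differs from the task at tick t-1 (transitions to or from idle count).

context switches = 16

t=0: L0/L1/L2 = A/-/- → run A
t=1: L0/L1/L2 = AE/-/- → run A
t=2: L0/L1/L2 = EBD/A/- → run E
t=3: L0/L1/L2 = EBD/A/- → run E
t=4: L0/L1/L2 = BDCH/AE/- → run B
t=5: L0/L1/L2 = BDCHF/AE/- → run B
t=6: L0/L1/L2 = DCHFG/AEB/- → run D
t=7: L0/L1/L2 = DCHFG/AEB/- → run D
t=8: L0/L1/L2 = CHFG/AEBD/- → run C
t=9: L0/L1/L2 = CHFG/AEBD/- → run C
t=10: L0/L1/L2 = HFG/AEBDC/- → run H
t=11: L0/L1/L2 = HFG/AEBDC/- → run H
t=12: L0/L1/L2 = FG/AEBDC/- → run F
t=13: L0/L1/L2 = FG/AEBDC/- → run F
t=14: L0/L1/L2 = G/AEBDCF/- → run G
t=15: L0/L1/L2 = G/AEBDCF/- → run G
t=16: L0/L1/L2 = -/AEBDCFG/- → run A
t=17: L0/L1/L2 = -/AEBDCFG/- → run A
t=18: L0/L1/L2 = -/AEBDCFG/- → run A
t=19: L0/L1/L2 = -/AEBDCFG/- → run A
t=20: L0/L1/L2 = -/EBDCFG/- → run E
t=21: L0/L1/L2 = -/EBDCFG/- → run E
t=22: L0/L1/L2 = -/EBDCFG/- → run E
t=23: L0/L1/L2 = -/EBDCFG/- → run E
t=24: L0/L1/L2 = -/BDCFG/- → run B
t=25: L0/L1/L2 = -/BDCFG/- → run B
t=26: L0/L1/L2 = -/BDCFG/- → run B
t=27: L0/L1/L2 = -/BDCFG/- → run B
t=28: L0/L1/L2 = -/DCFG/- → run D
t=29: L0/L1/L2 = -/DCFG/- → run D
t=30: L0/L1/L2 = -/DCFG/- → run D
t=31: L0/L1/L2 = -/DCFG/- → run D
t=32: L0/L1/L2 = -/CFG/D → run C
t=33: L0/L1/L2 = -/CFG/D → run C
t=34: L0/L1/L2 = -/CFG/D → run C
t=35: L0/L1/L2 = -/FG/D → run F
t=36: L0/L1/L2 = -/G/D → run G
t=37: L0/L1/L2 = -/G/D → run G
t=38: L0/L1/L2 = -/G/D → run G
t=39: L0/L1/L2 = -/-/D → run D
t=40: (idle)
t=41: (idle)
t=42: (idle)
t=43: (idle)
t=44: (idle)
t=45: (idle)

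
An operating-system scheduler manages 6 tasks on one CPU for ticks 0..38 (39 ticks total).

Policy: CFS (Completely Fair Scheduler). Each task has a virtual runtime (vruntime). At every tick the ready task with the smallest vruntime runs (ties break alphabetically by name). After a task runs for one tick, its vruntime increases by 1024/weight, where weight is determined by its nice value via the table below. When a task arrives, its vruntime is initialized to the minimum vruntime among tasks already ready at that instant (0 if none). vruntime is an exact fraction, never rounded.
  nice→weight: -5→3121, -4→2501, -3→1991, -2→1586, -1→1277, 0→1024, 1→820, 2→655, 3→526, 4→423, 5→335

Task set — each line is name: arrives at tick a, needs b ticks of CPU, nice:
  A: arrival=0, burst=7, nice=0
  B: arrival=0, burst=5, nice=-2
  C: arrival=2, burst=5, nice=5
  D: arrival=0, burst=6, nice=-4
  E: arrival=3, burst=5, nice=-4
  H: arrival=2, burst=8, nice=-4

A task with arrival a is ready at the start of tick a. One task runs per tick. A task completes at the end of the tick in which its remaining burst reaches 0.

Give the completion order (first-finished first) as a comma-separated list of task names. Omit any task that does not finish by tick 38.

completion order = E, D, B, H, A, C

t=0: vr[A=0 B=0 D=0] → run A
t=1: vr[A=1 B=0 D=0] → run B
t=2: vr[A=1 B=512/793 C=0 D=0 H=0] → run C
t=3: vr[A=1 B=512/793 C=1024/335 D=0 E=0 H=0] → run D
t=4: vr[A=1 B=512/793 C=1024/335 D=1024/2501 E=0 H=0] → run E
t=5: vr[A=1 B=512/793 C=1024/335 D=1024/2501 E=1024/2501 H=0] → run H
t=6: vr[A=1 B=512/793 C=1024/335 D=1024/2501 E=1024/2501 H=1024/2501] → run D
t=7: vr[A=1 B=512/793 C=1024/335 D=2048/2501 E=1024/2501 H=1024/2501] → run E
t=8: vr[A=1 B=512/793 C=1024/335 D=2048/2501 E=2048/2501 H=1024/2501] → run H
t=9: vr[A=1 B=512/793 C=1024/335 D=2048/2501 E=2048/2501 H=2048/2501] → run B
t=10: vr[A=1 B=1024/793 C=1024/335 D=2048/2501 E=2048/2501 H=2048/2501] → run D
t=11: vr[A=1 B=1024/793 C=1024/335 D=3072/2501 E=2048/2501 H=2048/2501] → run E
t=12: vr[A=1 B=1024/793 C=1024/335 D=3072/2501 E=3072/2501 H=2048/2501] → run H
t=13: vr[A=1 B=1024/793 C=1024/335 D=3072/2501 E=3072/2501 H=3072/2501] → run A
t=14: vr[A=2 B=1024/793 C=1024/335 D=3072/2501 E=3072/2501 H=3072/2501] → run D
t=15: vr[A=2 B=1024/793 C=1024/335 D=4096/2501 E=3072/2501 H=3072/2501] → run E
t=16: vr[A=2 B=1024/793 C=1024/335 D=4096/2501 E=4096/2501 H=3072/2501] → run H
t=17: vr[A=2 B=1024/793 C=1024/335 D=4096/2501 E=4096/2501 H=4096/2501] → run B
t=18: vr[A=2 B=1536/793 C=1024/335 D=4096/2501 E=4096/2501 H=4096/2501] → run D
t=19: vr[A=2 B=1536/793 C=1024/335 D=5120/2501 E=4096/2501 H=4096/2501] → run E
t=20: vr[A=2 B=1536/793 C=1024/335 D=5120/2501 H=4096/2501] → run H
t=21: vr[A=2 B=1536/793 C=1024/335 D=5120/2501 H=5120/2501] → run B
t=22: vr[A=2 B=2048/793 C=1024/335 D=5120/2501 H=5120/2501] → run A
t=23: vr[A=3 B=2048/793 C=1024/335 D=5120/2501 H=5120/2501] → run D
t=24: vr[A=3 B=2048/793 C=1024/335 H=5120/2501] → run H
t=25: vr[A=3 B=2048/793 C=1024/335 H=6144/2501] → run H
t=26: vr[A=3 B=2048/793 C=1024/335 H=7168/2501] → run B
t=27: vr[A=3 C=1024/335 H=7168/2501] → run H
t=28: vr[A=3 C=1024/335] → run A
t=29: vr[A=4 C=1024/335] → run C
t=30: vr[A=4 C=2048/335] → run A
t=31: vr[A=5 C=2048/335] → run A
t=32: vr[A=6 C=2048/335] → run A
t=33: vr[C=2048/335] → run C
t=34: vr[C=3072/335] → run C
t=35: vr[C=4096/335] → run C
t=36: (idle)
t=37: (idle)
t=38: (idle)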